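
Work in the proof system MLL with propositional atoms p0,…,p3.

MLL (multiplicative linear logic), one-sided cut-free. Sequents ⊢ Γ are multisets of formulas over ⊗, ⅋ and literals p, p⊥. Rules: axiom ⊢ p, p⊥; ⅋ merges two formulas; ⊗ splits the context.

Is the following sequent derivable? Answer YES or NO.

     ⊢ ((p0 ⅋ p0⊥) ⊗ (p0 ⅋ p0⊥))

Derivation (root first):
[⊗]  ⊢ ((p0 ⅋ p0⊥) ⊗ (p0 ⅋ p0⊥))
  [⅋]  ⊢ (p0 ⅋ p0⊥)
    [Ax]  ⊢ p0, p0⊥
  [⅋]  ⊢ (p0 ⅋ p0⊥)
    [Ax]  ⊢ p0, p0⊥

Result: YES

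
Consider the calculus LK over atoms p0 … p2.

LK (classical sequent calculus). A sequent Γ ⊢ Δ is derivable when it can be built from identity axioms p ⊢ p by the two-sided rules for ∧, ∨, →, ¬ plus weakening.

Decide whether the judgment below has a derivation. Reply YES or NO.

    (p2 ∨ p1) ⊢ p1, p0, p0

Search for a countermodel by truth-table:
  v=000: Γ:[(p2 ∨ p1)=F] Δ:[p1=F, p0=F, p0=F] refutes=False
  v=001: Γ:[(p2 ∨ p1)=T] Δ:[p1=F, p0=F, p0=F] refutes=True  ← countermodel

Result: NO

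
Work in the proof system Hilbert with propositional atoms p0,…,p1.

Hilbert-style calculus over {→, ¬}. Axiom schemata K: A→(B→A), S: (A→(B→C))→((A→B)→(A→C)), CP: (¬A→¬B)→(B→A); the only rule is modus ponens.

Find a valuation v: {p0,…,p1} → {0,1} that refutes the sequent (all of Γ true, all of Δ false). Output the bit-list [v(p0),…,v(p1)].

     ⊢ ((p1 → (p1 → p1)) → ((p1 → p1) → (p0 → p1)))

Truth-table refutation:
  v=00: Γ:[] Δ:[((p1 → (p1 → p1)) → ((p1 → p1) → (p0 → p1)))=T] refutes=False
  v=01: Γ:[] Δ:[((p1 → (p1 → p1)) → ((p1 → p1) → (p0 → p1)))=T] refutes=False
  v=10: Γ:[] Δ:[((p1 → (p1 → p1)) → ((p1 → p1) → (p0 → p1)))=F] refutes=True  ← countermodel

Result: [1, 0]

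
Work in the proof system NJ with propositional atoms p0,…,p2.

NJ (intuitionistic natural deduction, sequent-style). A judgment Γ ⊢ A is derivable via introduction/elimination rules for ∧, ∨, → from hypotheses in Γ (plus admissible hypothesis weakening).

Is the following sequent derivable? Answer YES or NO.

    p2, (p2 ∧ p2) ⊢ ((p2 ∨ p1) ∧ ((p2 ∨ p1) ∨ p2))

Proof tree:
[∧I] p2, (p2 ∧ p2) ⊢ ((p2 ∨ p1) ∧ ((p2 ∨ p1) ∨ p2))
  [Wk] p2, (p2 ∧ p2) ⊢ (p2 ∨ p1)
    [∨I₁] p2 ⊢ (p2 ∨ p1)
      [Ax] p2 ⊢ p2
  [∨I₁] p2, (p2 ∧ p2) ⊢ ((p2 ∨ p1) ∨ p2)
    [Wk] p2, (p2 ∧ p2) ⊢ (p2 ∨ p1)
      [∨I₁] p2 ⊢ (p2 ∨ p1)
        [Ax] p2 ⊢ p2

Result: YES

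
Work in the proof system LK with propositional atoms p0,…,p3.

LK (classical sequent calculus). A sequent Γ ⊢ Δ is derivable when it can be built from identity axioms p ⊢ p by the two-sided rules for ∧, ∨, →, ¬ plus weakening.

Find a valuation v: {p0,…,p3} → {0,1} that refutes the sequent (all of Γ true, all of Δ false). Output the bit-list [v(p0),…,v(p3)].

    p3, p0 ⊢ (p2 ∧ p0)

Enumerate valuations to refute Γ ⊢ Δ:
  v=0000: Γ:[p3=F, p0=F] Δ:[(p2 ∧ p0)=F] refutes=False
  v=0001: Γ:[p3=T, p0=F] Δ:[(p2 ∧ p0)=F] refutes=False
  v=0010: Γ:[p3=F, p0=F] Δ:[(p2 ∧ p0)=F] refutes=False
  v=0011: Γ:[p3=T, p0=F] Δ:[(p2 ∧ p0)=F] refutes=False
  v=0100: Γ:[p3=F, p0=F] Δ:[(p2 ∧ p0)=F] refutes=False
  v=0101: Γ:[p3=T, p0=F] Δ:[(p2 ∧ p0)=F] refutes=False
  v=0110: Γ:[p3=F, p0=F] Δ:[(p2 ∧ p0)=F] refutes=False
  v=0111: Γ:[p3=T, p0=F] Δ:[(p2 ∧ p0)=F] refutes=False
  v=1000: Γ:[p3=F, p0=T] Δ:[(p2 ∧ p0)=F] refutes=False
  v=1001: Γ:[p3=T, p0=T] Δ:[(p2 ∧ p0)=F] refutes=True  ← countermodel

Result: [1, 0, 0, 1]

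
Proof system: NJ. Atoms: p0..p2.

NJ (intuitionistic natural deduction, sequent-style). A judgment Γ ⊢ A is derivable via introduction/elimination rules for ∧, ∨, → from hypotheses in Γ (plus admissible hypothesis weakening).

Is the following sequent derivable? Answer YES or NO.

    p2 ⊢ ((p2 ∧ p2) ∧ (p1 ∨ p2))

Derivation (root first):
[∧I] p2 ⊢ ((p2 ∧ p2) ∧ (p1 ∨ p2))
  [∧I] p2 ⊢ (p2 ∧ p2)
    [Wk] p2, p2 ⊢ p2
      [Ax] p2 ⊢ p2
    [Ax] p2 ⊢ p2
  [∨I₂] p2, p2 ⊢ (p1 ∨ p2)
    [Wk] p2, p2 ⊢ p2
      [Ax] p2 ⊢ p2

Result: YES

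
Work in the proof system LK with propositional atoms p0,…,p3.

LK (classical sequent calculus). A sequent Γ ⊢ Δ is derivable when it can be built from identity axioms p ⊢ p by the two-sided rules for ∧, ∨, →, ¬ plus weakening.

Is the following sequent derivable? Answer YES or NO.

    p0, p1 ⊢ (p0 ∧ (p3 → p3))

Derivation (root first):
[WL] p0, p1 ⊢ (p0 ∧ (p3 → p3))
  [∧R] p0 ⊢ (p0 ∧ (p3 → p3))
    [Ax] p0 ⊢ p0
    [→R]  ⊢ (p3 → p3)
      [Ax] p3 ⊢ p3

Result: YES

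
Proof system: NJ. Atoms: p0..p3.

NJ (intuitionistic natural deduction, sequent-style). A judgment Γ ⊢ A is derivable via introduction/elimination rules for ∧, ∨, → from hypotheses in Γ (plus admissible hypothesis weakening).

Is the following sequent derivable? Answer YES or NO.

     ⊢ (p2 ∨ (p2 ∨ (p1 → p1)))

Derivation (root first):
[∨I₂]  ⊢ (p2 ∨ (p2 ∨ (p1 → p1)))
  [∨I₂]  ⊢ (p2 ∨ (p1 → p1))
    [→I]  ⊢ (p1 → p1)
      [Ax] p1 ⊢ p1

Result: YES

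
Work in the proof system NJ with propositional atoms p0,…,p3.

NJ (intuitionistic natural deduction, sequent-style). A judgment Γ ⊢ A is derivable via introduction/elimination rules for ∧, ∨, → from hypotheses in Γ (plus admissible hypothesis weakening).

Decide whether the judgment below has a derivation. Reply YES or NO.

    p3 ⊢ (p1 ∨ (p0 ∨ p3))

Derivation trace:
[∨I₂] p3 ⊢ (p1 ∨ (p0 ∨ p3))
  [∨I₂] p3 ⊢ (p0 ∨ p3)
    [Ax] p3 ⊢ p3

Result: YES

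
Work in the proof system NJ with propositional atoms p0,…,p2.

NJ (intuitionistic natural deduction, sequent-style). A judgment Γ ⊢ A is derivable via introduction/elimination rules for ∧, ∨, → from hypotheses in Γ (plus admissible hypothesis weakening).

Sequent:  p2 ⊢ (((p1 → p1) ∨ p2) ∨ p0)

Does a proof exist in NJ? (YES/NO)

Proof tree:
[∨I₁] p2 ⊢ (((p1 → p1) ∨ p2) ∨ p0)
  [∨I₁] p2 ⊢ ((p1 → p1) ∨ p2)
    [→I] p2 ⊢ (p1 → p1)
      [Wk] p1, p2 ⊢ p1
        [Ax] p1 ⊢ p1

Result: YES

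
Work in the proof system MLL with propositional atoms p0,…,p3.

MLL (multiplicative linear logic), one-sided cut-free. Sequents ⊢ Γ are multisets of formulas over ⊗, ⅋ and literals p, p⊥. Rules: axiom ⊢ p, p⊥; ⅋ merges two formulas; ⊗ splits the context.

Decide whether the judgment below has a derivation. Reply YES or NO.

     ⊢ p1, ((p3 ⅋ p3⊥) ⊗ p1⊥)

Derivation trace:
[⊗]  ⊢ p1, ((p3 ⅋ p3⊥) ⊗ p1⊥)
  [⅋]  ⊢ (p3 ⅋ p3⊥)
    [Ax]  ⊢ p3, p3⊥
  [Ax]  ⊢ p1, p1⊥

Result: YES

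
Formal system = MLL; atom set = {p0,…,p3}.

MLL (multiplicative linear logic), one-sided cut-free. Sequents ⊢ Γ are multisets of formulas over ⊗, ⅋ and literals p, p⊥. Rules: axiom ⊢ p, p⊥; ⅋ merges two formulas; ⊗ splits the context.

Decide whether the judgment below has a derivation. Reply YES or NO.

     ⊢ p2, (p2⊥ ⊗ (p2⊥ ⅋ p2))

Derivation trace:
[⊗]  ⊢ p2, (p2⊥ ⊗ (p2⊥ ⅋ p2))
  [Ax]  ⊢ p2, p2⊥
  [⅋]  ⊢ (p2⊥ ⅋ p2)
    [Ax]  ⊢ p2, p2⊥

Result: YES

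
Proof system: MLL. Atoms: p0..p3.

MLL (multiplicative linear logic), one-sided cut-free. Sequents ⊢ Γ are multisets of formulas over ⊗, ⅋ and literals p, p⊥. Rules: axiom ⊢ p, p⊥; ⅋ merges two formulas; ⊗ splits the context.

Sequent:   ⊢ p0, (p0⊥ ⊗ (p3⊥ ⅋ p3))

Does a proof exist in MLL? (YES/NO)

Derivation (root first):
[⊗]  ⊢ p0, (p0⊥ ⊗ (p3⊥ ⅋ p3))
  [Ax]  ⊢ p0, p0⊥
  [⅋]  ⊢ (p3⊥ ⅋ p3)
    [Ax]  ⊢ p3, p3⊥

Result: YES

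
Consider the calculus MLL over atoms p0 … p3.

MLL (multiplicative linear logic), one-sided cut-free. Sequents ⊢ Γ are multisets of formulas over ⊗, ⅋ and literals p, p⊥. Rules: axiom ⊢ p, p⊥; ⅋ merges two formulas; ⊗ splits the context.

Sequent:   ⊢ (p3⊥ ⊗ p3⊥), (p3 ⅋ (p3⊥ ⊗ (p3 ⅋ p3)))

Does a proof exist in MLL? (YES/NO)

Derivation (root first):
[⅋]  ⊢ (p3⊥ ⊗ p3⊥), (p3 ⅋ (p3⊥ ⊗ (p3 ⅋ p3)))
  [⊗]  ⊢ p3, (p3⊥ ⊗ p3⊥), (p3⊥ ⊗ (p3 ⅋ p3))
    [Ax]  ⊢ p3, p3⊥
    [⅋]  ⊢ (p3⊥ ⊗ p3⊥), (p3 ⅋ p3)
      [⊗]  ⊢ p3, p3, (p3⊥ ⊗ p3⊥)
        [Ax]  ⊢ p3, p3⊥
        [Ax]  ⊢ p3, p3⊥

Result: YES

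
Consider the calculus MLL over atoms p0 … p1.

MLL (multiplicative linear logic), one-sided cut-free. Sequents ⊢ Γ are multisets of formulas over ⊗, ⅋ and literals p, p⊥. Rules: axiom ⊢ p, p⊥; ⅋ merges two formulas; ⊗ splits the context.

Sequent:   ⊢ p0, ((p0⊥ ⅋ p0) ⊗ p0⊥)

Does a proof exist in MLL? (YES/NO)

Derivation trace:
[⊗]  ⊢ p0, ((p0⊥ ⅋ p0) ⊗ p0⊥)
  [⅋]  ⊢ (p0⊥ ⅋ p0)
    [Ax]  ⊢ p0, p0⊥
  [Ax]  ⊢ p0, p0⊥

Result: YES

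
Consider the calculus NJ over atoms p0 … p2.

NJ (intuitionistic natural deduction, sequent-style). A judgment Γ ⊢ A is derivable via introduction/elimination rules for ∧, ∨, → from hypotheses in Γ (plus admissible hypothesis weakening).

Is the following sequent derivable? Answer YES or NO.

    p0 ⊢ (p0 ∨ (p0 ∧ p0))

Proof tree:
[∨I₂] p0 ⊢ (p0 ∨ (p0 ∧ p0))
  [∧I] p0 ⊢ (p0 ∧ p0)
    [Ax] p0 ⊢ p0
    [Ax] p0 ⊢ p0

Result: YES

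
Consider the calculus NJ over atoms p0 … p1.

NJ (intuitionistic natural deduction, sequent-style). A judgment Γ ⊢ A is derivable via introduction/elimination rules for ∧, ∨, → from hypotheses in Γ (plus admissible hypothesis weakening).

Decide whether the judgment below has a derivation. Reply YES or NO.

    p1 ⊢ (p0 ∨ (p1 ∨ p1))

Derivation trace:
[∨I₂] p1 ⊢ (p0 ∨ (p1 ∨ p1))
  [∨I₂] p1 ⊢ (p1 ∨ p1)
    [Ax] p1 ⊢ p1

Result: YES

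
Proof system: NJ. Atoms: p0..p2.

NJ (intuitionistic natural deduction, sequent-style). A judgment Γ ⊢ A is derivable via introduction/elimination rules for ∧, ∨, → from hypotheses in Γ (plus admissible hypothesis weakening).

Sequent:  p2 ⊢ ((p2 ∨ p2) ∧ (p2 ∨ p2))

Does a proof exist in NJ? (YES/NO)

Proof tree:
[∧I] p2 ⊢ ((p2 ∨ p2) ∧ (p2 ∨ p2))
  [∨I₂] p2 ⊢ (p2 ∨ p2)
    [Ax] p2 ⊢ p2
  [∨I₂] p2 ⊢ (p2 ∨ p2)
    [Ax] p2 ⊢ p2

Result: YES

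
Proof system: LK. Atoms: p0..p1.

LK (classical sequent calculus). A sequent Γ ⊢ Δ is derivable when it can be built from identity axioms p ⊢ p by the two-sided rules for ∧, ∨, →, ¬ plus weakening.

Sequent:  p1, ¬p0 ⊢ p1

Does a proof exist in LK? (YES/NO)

Proof tree:
[¬L] p1, ¬p0 ⊢ p1
  [WR] p1 ⊢ p1, p0
    [Ax] p1 ⊢ p1

Result: YES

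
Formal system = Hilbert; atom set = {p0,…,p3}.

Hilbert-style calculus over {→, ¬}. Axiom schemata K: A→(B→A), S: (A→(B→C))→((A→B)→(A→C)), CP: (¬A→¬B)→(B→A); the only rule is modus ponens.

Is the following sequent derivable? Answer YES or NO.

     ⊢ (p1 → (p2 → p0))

Search for a countermodel by truth-table:
  v=0000: Γ:[] Δ:[(p1 → (p2 → p0))=T] refutes=False
  v=0001: Γ:[] Δ:[(p1 → (p2 → p0))=T] refutes=False
  v=0010: Γ:[] Δ:[(p1 → (p2 → p0))=T] refutes=False
  v=0011: Γ:[] Δ:[(p1 → (p2 → p0))=T] refutes=False
  v=0100: Γ:[] Δ:[(p1 → (p2 → p0))=T] refutes=False
  v=0101: Γ:[] Δ:[(p1 → (p2 → p0))=T] refutes=False
  v=0110: Γ:[] Δ:[(p1 → (p2 → p0))=F] refutes=True  ← countermodel

Result: NO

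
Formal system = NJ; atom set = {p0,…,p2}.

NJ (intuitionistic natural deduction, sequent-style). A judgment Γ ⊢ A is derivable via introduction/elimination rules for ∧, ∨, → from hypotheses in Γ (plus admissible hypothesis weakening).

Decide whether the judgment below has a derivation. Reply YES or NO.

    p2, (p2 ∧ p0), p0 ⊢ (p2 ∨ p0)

Derivation (root first):
[∨I₁] p2, (p2 ∧ p0), p0 ⊢ (p2 ∨ p0)
  [Wk] p2, (p2 ∧ p0), p0 ⊢ p2
    [Wk] p2, (p2 ∧ p0) ⊢ p2
      [Ax] p2 ⊢ p2

Result: YES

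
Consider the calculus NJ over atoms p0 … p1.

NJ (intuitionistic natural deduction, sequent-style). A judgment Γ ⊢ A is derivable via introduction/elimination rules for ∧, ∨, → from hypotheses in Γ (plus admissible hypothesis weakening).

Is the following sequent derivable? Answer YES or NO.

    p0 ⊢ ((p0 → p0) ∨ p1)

Derivation trace:
[∨I₁] p0 ⊢ ((p0 → p0) ∨ p1)
  [Wk] p0 ⊢ (p0 → p0)
    [→I]  ⊢ (p0 → p0)
      [Ax] p0 ⊢ p0

Result: YES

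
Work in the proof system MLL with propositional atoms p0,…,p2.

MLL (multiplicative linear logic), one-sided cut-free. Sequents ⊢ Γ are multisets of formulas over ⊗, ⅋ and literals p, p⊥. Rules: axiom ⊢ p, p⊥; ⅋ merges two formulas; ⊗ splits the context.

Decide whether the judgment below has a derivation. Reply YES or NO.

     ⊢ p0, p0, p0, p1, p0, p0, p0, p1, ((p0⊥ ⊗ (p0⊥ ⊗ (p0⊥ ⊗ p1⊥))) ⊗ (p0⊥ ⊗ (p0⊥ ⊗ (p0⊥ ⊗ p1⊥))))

Proof tree:
[⊗]  ⊢ p0, p0, p0, p1, p0, p0, p0, p1, ((p0⊥ ⊗ (p0⊥ ⊗ (p0⊥ ⊗ p1⊥))) ⊗ (p0⊥ ⊗ (p0⊥ ⊗ (p0⊥ ⊗ p1⊥))))
  [⊗]  ⊢ p0, p0, p0, p1, (p0⊥ ⊗ (p0⊥ ⊗ (p0⊥ ⊗ p1⊥)))
    [Ax]  ⊢ p0, p0⊥
    [⊗]  ⊢ p0, p0, p1, (p0⊥ ⊗ (p0⊥ ⊗ p1⊥))
      [Ax]  ⊢ p0, p0⊥
      [⊗]  ⊢ p0, p1, (p0⊥ ⊗ p1⊥)
        [Ax]  ⊢ p0, p0⊥
        [Ax]  ⊢ p1, p1⊥
  [⊗]  ⊢ p0, p0, p0, p1, (p0⊥ ⊗ (p0⊥ ⊗ (p0⊥ ⊗ p1⊥)))
    [Ax]  ⊢ p0, p0⊥
    [⊗]  ⊢ p0, p0, p1, (p0⊥ ⊗ (p0⊥ ⊗ p1⊥))
      [Ax]  ⊢ p0, p0⊥
      [⊗]  ⊢ p0, p1, (p0⊥ ⊗ p1⊥)
        [Ax]  ⊢ p0, p0⊥
        [Ax]  ⊢ p1, p1⊥

Result: YES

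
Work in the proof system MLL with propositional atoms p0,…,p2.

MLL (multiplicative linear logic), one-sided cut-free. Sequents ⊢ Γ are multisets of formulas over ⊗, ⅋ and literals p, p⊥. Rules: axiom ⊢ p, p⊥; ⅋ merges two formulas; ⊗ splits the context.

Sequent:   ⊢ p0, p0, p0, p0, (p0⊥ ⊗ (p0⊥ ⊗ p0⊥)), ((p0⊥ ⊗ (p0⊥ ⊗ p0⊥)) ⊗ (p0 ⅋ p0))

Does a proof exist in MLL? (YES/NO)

Derivation (root first):
[⊗]  ⊢ p0, p0, p0, p0, (p0⊥ ⊗ (p0⊥ ⊗ p0⊥)), ((p0⊥ ⊗ (p0⊥ ⊗ p0⊥)) ⊗ (p0 ⅋ p0))
  [⊗]  ⊢ p0, p0, p0, (p0⊥ ⊗ (p0⊥ ⊗ p0⊥))
    [Ax]  ⊢ p0, p0⊥
    [⊗]  ⊢ p0, p0, (p0⊥ ⊗ p0⊥)
      [Ax]  ⊢ p0, p0⊥
      [Ax]  ⊢ p0, p0⊥
  [⅋]  ⊢ p0, (p0⊥ ⊗ (p0⊥ ⊗ p0⊥)), (p0 ⅋ p0)
    [⊗]  ⊢ p0, p0, p0, (p0⊥ ⊗ (p0⊥ ⊗ p0⊥))
      [Ax]  ⊢ p0, p0⊥
      [⊗]  ⊢ p0, p0, (p0⊥ ⊗ p0⊥)
        [Ax]  ⊢ p0, p0⊥
        [Ax]  ⊢ p0, p0⊥

Result: YES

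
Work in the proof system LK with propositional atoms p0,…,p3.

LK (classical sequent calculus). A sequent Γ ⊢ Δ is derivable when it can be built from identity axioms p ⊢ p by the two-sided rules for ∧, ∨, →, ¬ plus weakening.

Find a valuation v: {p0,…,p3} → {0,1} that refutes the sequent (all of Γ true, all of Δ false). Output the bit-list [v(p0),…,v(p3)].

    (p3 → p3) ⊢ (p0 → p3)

Search for a countermodel by truth-table:
  v=0000: Γ:[(p3 → p3)=T] Δ:[(p0 → p3)=T] refutes=False
  v=0001: Γ:[(p3 → p3)=T] Δ:[(p0 → p3)=T] refutes=False
  v=0010: Γ:[(p3 → p3)=T] Δ:[(p0 → p3)=T] refutes=False
  v=0011: Γ:[(p3 → p3)=T] Δ:[(p0 → p3)=T] refutes=False
  v=0100: Γ:[(p3 → p3)=T] Δ:[(p0 → p3)=T] refutes=False
  v=0101: Γ:[(p3 → p3)=T] Δ:[(p0 → p3)=T] refutes=False
  v=0110: Γ:[(p3 → p3)=T] Δ:[(p0 → p3)=T] refutes=False
  v=0111: Γ:[(p3 → p3)=T] Δ:[(p0 → p3)=T] refutes=False
  v=1000: Γ:[(p3 → p3)=T] Δ:[(p0 → p3)=F] refutes=True  ← countermodel

Result: [1, 0, 0, 0]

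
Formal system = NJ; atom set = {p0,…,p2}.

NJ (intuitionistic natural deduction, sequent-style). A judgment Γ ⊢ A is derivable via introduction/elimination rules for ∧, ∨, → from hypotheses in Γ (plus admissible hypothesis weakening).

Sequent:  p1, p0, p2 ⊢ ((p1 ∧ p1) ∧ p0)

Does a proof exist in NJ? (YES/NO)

Proof tree:
[Wk] p1, p0, p2 ⊢ ((p1 ∧ p1) ∧ p0)
  [∧I] p1, p0 ⊢ ((p1 ∧ p1) ∧ p0)
    [∧I] p1 ⊢ (p1 ∧ p1)
      [Ax] p1 ⊢ p1
      [Ax] p1 ⊢ p1
    [Ax] p0 ⊢ p0

Result: YES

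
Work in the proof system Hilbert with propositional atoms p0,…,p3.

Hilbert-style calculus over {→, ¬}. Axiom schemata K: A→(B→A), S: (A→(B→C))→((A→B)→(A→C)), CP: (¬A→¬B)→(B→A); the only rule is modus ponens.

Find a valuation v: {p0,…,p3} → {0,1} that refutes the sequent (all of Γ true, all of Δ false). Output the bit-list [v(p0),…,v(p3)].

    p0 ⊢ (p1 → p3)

Enumerate valuations to refute Γ ⊢ Δ:
  v=0000: Γ:[p0=F] Δ:[(p1 → p3)=T] refutes=False
  v=0001: Γ:[p0=F] Δ:[(p1 → p3)=T] refutes=False
  v=0010: Γ:[p0=F] Δ:[(p1 → p3)=T] refutes=False
  v=0011: Γ:[p0=F] Δ:[(p1 → p3)=T] refutes=False
  v=0100: Γ:[p0=F] Δ:[(p1 → p3)=F] refutes=False
  v=0101: Γ:[p0=F] Δ:[(p1 → p3)=T] refutes=False
  v=0110: Γ:[p0=F] Δ:[(p1 → p3)=F] refutes=False
  v=0111: Γ:[p0=F] Δ:[(p1 → p3)=T] refutes=False
  v=1000: Γ:[p0=T] Δ:[(p1 → p3)=T] refutes=False
  v=1001: Γ:[p0=T] Δ:[(p1 → p3)=T] refutes=False
  v=1010: Γ:[p0=T] Δ:[(p1 → p3)=T] refutes=False
  v=1011: Γ:[p0=T] Δ:[(p1 → p3)=T] refutes=False
  v=1100: Γ:[p0=T] Δ:[(p1 → p3)=F] refutes=True  ← countermodel

Result: [1, 1, 0, 0]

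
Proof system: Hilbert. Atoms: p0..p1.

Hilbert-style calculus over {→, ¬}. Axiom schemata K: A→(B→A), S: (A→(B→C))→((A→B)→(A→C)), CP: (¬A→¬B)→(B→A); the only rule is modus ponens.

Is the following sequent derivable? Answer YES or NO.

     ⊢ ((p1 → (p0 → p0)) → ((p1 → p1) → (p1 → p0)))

Enumerate valuations to refute Γ ⊢ Δ:
  v=00: Γ:[] Δ:[((p1 → (p0 → p0)) → ((p1 → p1) → (p1 → p0)))=T] refutes=False
  v=01: Γ:[] Δ:[((p1 → (p0 → p0)) → ((p1 → p1) → (p1 → p0)))=F] refutes=True  ← countermodel

Result: NO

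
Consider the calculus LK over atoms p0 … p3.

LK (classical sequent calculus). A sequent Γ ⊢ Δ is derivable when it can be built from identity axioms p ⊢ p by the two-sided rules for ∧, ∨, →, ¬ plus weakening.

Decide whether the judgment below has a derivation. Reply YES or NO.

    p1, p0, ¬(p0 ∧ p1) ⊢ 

Proof tree:
[¬L] p1, p0, ¬(p0 ∧ p1) ⊢ 
  [∧R] p1, p0 ⊢ (p0 ∧ p1)
    [Ax] p0 ⊢ p0
    [WL] p1, p1 ⊢ p1
      [Ax] p1 ⊢ p1

Result: YES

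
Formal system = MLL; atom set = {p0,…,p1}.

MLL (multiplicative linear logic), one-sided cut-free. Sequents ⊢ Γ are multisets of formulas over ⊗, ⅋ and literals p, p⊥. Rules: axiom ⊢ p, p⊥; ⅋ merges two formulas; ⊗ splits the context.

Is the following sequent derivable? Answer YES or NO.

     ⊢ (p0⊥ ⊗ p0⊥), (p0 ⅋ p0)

Proof tree:
[⅋]  ⊢ (p0⊥ ⊗ p0⊥), (p0 ⅋ p0)
  [⊗]  ⊢ p0, p0, (p0⊥ ⊗ p0⊥)
    [Ax]  ⊢ p0, p0⊥
    [Ax]  ⊢ p0, p0⊥

Result: YES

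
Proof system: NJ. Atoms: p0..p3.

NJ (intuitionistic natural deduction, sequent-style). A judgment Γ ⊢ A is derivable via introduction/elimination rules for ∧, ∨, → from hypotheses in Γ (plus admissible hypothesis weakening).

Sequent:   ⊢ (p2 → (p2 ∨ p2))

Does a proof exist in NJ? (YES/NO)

Proof tree:
[→I]  ⊢ (p2 → (p2 ∨ p2))
  [∨I₁] p2 ⊢ (p2 ∨ p2)
    [Ax] p2 ⊢ p2

Result: YES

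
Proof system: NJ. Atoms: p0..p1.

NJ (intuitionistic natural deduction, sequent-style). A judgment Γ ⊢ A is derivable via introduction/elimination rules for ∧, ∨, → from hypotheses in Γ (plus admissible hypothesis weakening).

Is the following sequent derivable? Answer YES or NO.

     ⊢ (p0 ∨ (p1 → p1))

Derivation trace:
[∨I₂]  ⊢ (p0 ∨ (p1 → p1))
  [→I]  ⊢ (p1 → p1)
    [Ax] p1 ⊢ p1

Result: YES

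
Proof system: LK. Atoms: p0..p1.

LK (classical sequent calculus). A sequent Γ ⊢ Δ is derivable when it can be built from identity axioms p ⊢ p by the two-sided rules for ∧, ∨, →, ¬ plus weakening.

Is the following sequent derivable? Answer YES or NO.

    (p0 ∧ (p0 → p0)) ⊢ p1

Search for a countermodel by truth-table:
  v=00: Γ:[(p0 ∧ (p0 → p0))=F] Δ:[p1=F] refutes=False
  v=01: Γ:[(p0 ∧ (p0 → p0))=F] Δ:[p1=T] refutes=False
  v=10: Γ:[(p0 ∧ (p0 → p0))=T] Δ:[p1=F] refutes=True  ← countermodel

Result: NO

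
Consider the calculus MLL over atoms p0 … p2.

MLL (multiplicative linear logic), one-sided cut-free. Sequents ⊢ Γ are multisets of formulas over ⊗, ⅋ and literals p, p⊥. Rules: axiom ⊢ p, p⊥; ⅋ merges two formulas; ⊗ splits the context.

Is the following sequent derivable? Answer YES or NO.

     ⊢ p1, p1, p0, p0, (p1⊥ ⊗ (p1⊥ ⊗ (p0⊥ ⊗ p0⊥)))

Proof tree:
[⊗]  ⊢ p1, p1, p0, p0, (p1⊥ ⊗ (p1⊥ ⊗ (p0⊥ ⊗ p0⊥)))
  [Ax]  ⊢ p1, p1⊥
  [⊗]  ⊢ p1, p0, p0, (p1⊥ ⊗ (p0⊥ ⊗ p0⊥))
    [Ax]  ⊢ p1, p1⊥
    [⊗]  ⊢ p0, p0, (p0⊥ ⊗ p0⊥)
      [Ax]  ⊢ p0, p0⊥
      [Ax]  ⊢ p0, p0⊥

Result: YES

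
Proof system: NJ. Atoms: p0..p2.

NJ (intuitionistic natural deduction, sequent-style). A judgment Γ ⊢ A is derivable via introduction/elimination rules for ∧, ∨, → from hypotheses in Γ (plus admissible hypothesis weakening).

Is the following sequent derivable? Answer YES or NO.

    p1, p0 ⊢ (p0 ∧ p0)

Proof tree:
[∧I] p1, p0 ⊢ (p0 ∧ p0)
  [Ax] p0 ⊢ p0
  [Wk] p0, p1 ⊢ p0
    [Ax] p0 ⊢ p0

Result: YES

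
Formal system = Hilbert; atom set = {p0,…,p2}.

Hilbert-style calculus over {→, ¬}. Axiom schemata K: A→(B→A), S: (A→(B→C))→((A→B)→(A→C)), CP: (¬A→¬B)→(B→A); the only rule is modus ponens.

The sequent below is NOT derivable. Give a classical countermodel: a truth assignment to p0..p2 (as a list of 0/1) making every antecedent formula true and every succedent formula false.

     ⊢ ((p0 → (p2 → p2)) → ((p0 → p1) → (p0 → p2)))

Truth-table refutation:
  v=000: Γ:[] Δ:[((p0 → (p2 → p2)) → ((p0 → p1) → (p0 → p2)))=T] refutes=False
  v=001: Γ:[] Δ:[((p0 → (p2 → p2)) → ((p0 → p1) → (p0 → p2)))=T] refutes=False
  v=010: Γ:[] Δ:[((p0 → (p2 → p2)) → ((p0 → p1) → (p0 → p2)))=T] refutes=False
  v=011: Γ:[] Δ:[((p0 → (p2 → p2)) → ((p0 → p1) → (p0 → p2)))=T] refutes=False
  v=100: Γ:[] Δ:[((p0 → (p2 → p2)) → ((p0 → p1) → (p0 → p2)))=T] refutes=False
  v=101: Γ:[] Δ:[((p0 → (p2 → p2)) → ((p0 → p1) → (p0 → p2)))=T] refutes=False
  v=110: Γ:[] Δ:[((p0 → (p2 → p2)) → ((p0 → p1) → (p0 → p2)))=F] refutes=True  ← countermodel

Result: [1, 1, 0]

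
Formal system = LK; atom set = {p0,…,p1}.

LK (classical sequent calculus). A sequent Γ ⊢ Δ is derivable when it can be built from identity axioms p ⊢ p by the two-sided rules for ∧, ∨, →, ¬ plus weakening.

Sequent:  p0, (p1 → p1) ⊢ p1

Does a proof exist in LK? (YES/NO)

Enumerate valuations to refute Γ ⊢ Δ:
  v=00: Γ:[p0=F, (p1 → p1)=T] Δ:[p1=F] refutes=False
  v=01: Γ:[p0=F, (p1 → p1)=T] Δ:[p1=T] refutes=False
  v=10: Γ:[p0=T, (p1 → p1)=T] Δ:[p1=F] refutes=True  ← countermodel

Result: NO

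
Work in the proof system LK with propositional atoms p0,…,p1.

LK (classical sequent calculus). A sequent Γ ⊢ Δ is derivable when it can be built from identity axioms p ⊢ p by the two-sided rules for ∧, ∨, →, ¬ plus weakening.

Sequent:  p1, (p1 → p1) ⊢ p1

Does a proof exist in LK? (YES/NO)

Derivation trace:
[→L] p1, (p1 → p1) ⊢ p1
  [Ax] p1 ⊢ p1
  [WR] p1 ⊢ p1, p1
    [Ax] p1 ⊢ p1

Result: YES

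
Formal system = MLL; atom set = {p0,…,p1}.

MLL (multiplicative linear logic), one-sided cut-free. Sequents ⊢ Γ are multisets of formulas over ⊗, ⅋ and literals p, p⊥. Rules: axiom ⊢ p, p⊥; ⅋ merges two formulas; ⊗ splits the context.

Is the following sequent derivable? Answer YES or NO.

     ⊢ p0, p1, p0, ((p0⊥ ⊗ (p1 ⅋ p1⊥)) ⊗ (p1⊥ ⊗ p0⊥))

Derivation (root first):
[⊗]  ⊢ p0, p1, p0, ((p0⊥ ⊗ (p1 ⅋ p1⊥)) ⊗ (p1⊥ ⊗ p0⊥))
  [⊗]  ⊢ p0, (p0⊥ ⊗ (p1 ⅋ p1⊥))
    [Ax]  ⊢ p0, p0⊥
    [⅋]  ⊢ (p1 ⅋ p1⊥)
      [Ax]  ⊢ p1, p1⊥
  [⊗]  ⊢ p1, p0, (p1⊥ ⊗ p0⊥)
    [Ax]  ⊢ p1, p1⊥
    [Ax]  ⊢ p0, p0⊥

Result: YES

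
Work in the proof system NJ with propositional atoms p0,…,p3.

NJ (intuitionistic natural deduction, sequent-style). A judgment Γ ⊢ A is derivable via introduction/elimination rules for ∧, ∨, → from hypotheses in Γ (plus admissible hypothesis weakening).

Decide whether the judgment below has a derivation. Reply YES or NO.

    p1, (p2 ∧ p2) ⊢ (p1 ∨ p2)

Derivation trace:
[∨I₁] p1, (p2 ∧ p2) ⊢ (p1 ∨ p2)
  [Wk] p1, (p2 ∧ p2) ⊢ p1
    [Ax] p1 ⊢ p1

Result: YES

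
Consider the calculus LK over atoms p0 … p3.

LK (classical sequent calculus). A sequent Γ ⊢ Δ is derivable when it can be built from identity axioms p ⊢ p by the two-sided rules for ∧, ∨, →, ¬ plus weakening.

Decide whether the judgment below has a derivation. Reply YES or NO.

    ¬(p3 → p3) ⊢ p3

Proof tree:
[WR] ¬(p3 → p3) ⊢ p3
  [¬L] ¬(p3 → p3) ⊢ 
    [→R]  ⊢ (p3 → p3)
      [Ax] p3 ⊢ p3

Result: YES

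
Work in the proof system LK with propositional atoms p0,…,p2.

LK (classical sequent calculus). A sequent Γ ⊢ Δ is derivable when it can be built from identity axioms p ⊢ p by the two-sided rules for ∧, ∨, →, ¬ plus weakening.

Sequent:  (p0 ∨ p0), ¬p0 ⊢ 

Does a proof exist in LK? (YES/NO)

Derivation (root first):
[¬L] (p0 ∨ p0), ¬p0 ⊢ 
  [∨L] (p0 ∨ p0) ⊢ p0
    [WR] p0 ⊢ p0, p0
      [Ax] p0 ⊢ p0
    [WR] p0 ⊢ p0, p0
      [Ax] p0 ⊢ p0

Result: YES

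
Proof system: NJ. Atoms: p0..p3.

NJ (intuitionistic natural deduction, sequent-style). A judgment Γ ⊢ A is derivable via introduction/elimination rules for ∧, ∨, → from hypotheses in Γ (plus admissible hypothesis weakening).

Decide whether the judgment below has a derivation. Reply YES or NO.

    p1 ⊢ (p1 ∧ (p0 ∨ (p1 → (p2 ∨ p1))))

Derivation trace:
[∧I] p1 ⊢ (p1 ∧ (p0 ∨ (p1 → (p2 ∨ p1))))
  [Ax] p1 ⊢ p1
  [∨I₂]  ⊢ (p0 ∨ (p1 → (p2 ∨ p1)))
    [→I]  ⊢ (p1 → (p2 ∨ p1))
      [∨I₂] p1 ⊢ (p2 ∨ p1)
        [Ax] p1 ⊢ p1

Result: YES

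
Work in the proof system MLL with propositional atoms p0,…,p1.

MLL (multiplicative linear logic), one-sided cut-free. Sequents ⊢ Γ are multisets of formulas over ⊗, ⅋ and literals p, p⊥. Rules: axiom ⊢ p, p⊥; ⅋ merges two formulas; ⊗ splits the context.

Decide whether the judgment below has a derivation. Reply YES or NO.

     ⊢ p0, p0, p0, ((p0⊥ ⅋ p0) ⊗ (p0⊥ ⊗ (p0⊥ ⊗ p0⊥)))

Derivation trace:
[⊗]  ⊢ p0, p0, p0, ((p0⊥ ⅋ p0) ⊗ (p0⊥ ⊗ (p0⊥ ⊗ p0⊥)))
  [⅋]  ⊢ (p0⊥ ⅋ p0)
    [Ax]  ⊢ p0, p0⊥
  [⊗]  ⊢ p0, p0, p0, (p0⊥ ⊗ (p0⊥ ⊗ p0⊥))
    [Ax]  ⊢ p0, p0⊥
    [⊗]  ⊢ p0, p0, (p0⊥ ⊗ p0⊥)
      [Ax]  ⊢ p0, p0⊥
      [Ax]  ⊢ p0, p0⊥

Result: YES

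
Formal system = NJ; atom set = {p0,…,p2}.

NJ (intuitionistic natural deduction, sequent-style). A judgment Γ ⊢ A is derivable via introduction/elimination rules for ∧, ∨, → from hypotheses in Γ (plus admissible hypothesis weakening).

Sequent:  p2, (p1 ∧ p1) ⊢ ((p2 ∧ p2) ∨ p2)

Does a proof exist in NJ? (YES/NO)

Derivation (root first):
[Wk] p2, (p1 ∧ p1) ⊢ ((p2 ∧ p2) ∨ p2)
  [∨I₁] p2 ⊢ ((p2 ∧ p2) ∨ p2)
    [∧I] p2 ⊢ (p2 ∧ p2)
      [Ax] p2 ⊢ p2
      [Ax] p2 ⊢ p2

Result: YES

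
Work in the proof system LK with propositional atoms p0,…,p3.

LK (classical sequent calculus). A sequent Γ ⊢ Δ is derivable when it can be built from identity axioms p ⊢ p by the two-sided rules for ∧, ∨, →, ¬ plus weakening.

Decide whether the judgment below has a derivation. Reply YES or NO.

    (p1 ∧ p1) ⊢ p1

Proof tree:
[∧L] (p1 ∧ p1) ⊢ p1
  [WL] p1, p1 ⊢ p1
    [Ax] p1 ⊢ p1

Result: YES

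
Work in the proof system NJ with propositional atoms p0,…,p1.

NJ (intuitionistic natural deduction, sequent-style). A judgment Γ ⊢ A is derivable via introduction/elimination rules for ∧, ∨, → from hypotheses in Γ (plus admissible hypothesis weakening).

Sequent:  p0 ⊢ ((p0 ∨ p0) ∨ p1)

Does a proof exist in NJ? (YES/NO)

Derivation trace:
[∨I₁] p0 ⊢ ((p0 ∨ p0) ∨ p1)
  [∨I₂] p0 ⊢ (p0 ∨ p0)
    [Ax] p0 ⊢ p0

Result: YES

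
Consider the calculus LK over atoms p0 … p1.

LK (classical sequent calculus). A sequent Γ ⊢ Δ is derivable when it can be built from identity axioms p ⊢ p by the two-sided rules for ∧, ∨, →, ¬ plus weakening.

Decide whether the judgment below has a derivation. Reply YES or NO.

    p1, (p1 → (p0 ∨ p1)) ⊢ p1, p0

Proof tree:
[→L] p1, (p1 → (p0 ∨ p1)) ⊢ p1, p0
  [Ax] p1 ⊢ p1
  [∨L] (p0 ∨ p1) ⊢ p1, p0
    [Ax] p0 ⊢ p0
    [Ax] p1 ⊢ p1

Result: YES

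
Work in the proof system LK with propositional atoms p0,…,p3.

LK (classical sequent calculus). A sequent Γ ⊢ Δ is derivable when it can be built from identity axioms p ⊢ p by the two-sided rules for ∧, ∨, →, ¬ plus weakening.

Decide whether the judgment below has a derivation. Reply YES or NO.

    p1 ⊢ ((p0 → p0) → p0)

Search for a countermodel by truth-table:
  v=0000: Γ:[p1=F] Δ:[((p0 → p0) → p0)=F] refutes=False
  v=0001: Γ:[p1=F] Δ:[((p0 → p0) → p0)=F] refutes=False
  v=0010: Γ:[p1=F] Δ:[((p0 → p0) → p0)=F] refutes=False
  v=0011: Γ:[p1=F] Δ:[((p0 → p0) → p0)=F] refutes=False
  v=0100: Γ:[p1=T] Δ:[((p0 → p0) → p0)=F] refutes=True  ← countermodel

Result: NO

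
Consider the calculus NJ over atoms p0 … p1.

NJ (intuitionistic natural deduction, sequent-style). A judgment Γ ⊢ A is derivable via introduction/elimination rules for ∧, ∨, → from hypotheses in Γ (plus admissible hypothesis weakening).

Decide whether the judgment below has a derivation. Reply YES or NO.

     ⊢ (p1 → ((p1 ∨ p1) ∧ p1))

Derivation (root first):
[→I]  ⊢ (p1 → ((p1 ∨ p1) ∧ p1))
  [∧I] p1 ⊢ ((p1 ∨ p1) ∧ p1)
    [∨I₁] p1 ⊢ (p1 ∨ p1)
      [Ax] p1 ⊢ p1
    [Ax] p1 ⊢ p1

Result: YES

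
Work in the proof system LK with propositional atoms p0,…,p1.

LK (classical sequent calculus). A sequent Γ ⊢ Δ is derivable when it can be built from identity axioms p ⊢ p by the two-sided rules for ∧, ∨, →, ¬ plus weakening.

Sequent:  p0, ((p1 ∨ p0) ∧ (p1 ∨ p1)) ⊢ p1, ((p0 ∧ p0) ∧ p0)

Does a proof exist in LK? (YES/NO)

Derivation trace:
[∧L] p0, ((p1 ∨ p0) ∧ (p1 ∨ p1)) ⊢ p1, ((p0 ∧ p0) ∧ p0)
  [∧R] (p1 ∨ p1), (p1 ∨ p0), p0 ⊢ p1, ((p0 ∧ p0) ∧ p0)
    [∧R] (p1 ∨ p0), p0 ⊢ p1, (p0 ∧ p0)
      [∨L] (p1 ∨ p0) ⊢ p1, p0
        [Ax] p1 ⊢ p1
        [Ax] p0 ⊢ p0
      [Ax] p0 ⊢ p0
    [∨L] (p1 ∨ p1) ⊢ p1, p0
      [WR] p1 ⊢ p1, p0
        [Ax] p1 ⊢ p1
      [Ax] p1 ⊢ p1

Result: YES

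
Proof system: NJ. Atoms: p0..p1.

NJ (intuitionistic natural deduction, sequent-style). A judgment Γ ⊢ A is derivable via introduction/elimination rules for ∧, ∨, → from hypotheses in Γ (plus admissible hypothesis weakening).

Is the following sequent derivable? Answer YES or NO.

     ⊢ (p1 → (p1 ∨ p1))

Derivation trace:
[→I]  ⊢ (p1 → (p1 ∨ p1))
  [∨I₁] p1 ⊢ (p1 ∨ p1)
    [Ax] p1 ⊢ p1

Result: YES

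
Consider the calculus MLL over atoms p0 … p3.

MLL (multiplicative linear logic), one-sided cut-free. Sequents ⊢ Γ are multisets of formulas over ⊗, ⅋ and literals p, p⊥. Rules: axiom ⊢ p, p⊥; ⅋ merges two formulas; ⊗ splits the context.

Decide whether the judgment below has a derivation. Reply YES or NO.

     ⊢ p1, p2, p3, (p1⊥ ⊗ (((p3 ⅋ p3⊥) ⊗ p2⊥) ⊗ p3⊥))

Proof tree:
[⊗]  ⊢ p1, p2, p3, (p1⊥ ⊗ (((p3 ⅋ p3⊥) ⊗ p2⊥) ⊗ p3⊥))
  [Ax]  ⊢ p1, p1⊥
  [⊗]  ⊢ p2, p3, (((p3 ⅋ p3⊥) ⊗ p2⊥) ⊗ p3⊥)
    [⊗]  ⊢ p2, ((p3 ⅋ p3⊥) ⊗ p2⊥)
      [⅋]  ⊢ (p3 ⅋ p3⊥)
        [Ax]  ⊢ p3, p3⊥
      [Ax]  ⊢ p2, p2⊥
    [Ax]  ⊢ p3, p3⊥

Result: YES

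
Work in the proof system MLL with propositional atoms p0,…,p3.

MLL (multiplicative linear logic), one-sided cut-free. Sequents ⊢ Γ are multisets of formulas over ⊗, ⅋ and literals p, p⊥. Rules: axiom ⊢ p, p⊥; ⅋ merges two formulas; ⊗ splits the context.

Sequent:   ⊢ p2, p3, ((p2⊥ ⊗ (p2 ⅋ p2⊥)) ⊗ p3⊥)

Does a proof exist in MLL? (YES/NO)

Derivation trace:
[⊗]  ⊢ p2, p3, ((p2⊥ ⊗ (p2 ⅋ p2⊥)) ⊗ p3⊥)
  [⊗]  ⊢ p2, (p2⊥ ⊗ (p2 ⅋ p2⊥))
    [Ax]  ⊢ p2, p2⊥
    [⅋]  ⊢ (p2 ⅋ p2⊥)
      [Ax]  ⊢ p2, p2⊥
  [Ax]  ⊢ p3, p3⊥

Result: YES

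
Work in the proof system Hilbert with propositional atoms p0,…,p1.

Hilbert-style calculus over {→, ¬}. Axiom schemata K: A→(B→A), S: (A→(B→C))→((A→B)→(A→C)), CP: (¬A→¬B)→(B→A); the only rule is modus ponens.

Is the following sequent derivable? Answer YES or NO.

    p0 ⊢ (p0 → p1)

Search for a countermodel by truth-table:
  v=00: Γ:[p0=F] Δ:[(p0 → p1)=T] refutes=False
  v=01: Γ:[p0=F] Δ:[(p0 → p1)=T] refutes=False
  v=10: Γ:[p0=T] Δ:[(p0 → p1)=F] refutes=True  ← countermodel

Result: NO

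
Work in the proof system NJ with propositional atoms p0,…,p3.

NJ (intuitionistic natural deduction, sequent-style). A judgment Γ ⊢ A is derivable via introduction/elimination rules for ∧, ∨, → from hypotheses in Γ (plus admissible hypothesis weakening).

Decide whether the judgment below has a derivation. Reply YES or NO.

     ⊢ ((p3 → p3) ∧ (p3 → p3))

Proof tree:
[∧I]  ⊢ ((p3 → p3) ∧ (p3 → p3))
  [→I]  ⊢ (p3 → p3)
    [Ax] p3 ⊢ p3
  [→I]  ⊢ (p3 → p3)
    [Ax] p3 ⊢ p3

Result: YES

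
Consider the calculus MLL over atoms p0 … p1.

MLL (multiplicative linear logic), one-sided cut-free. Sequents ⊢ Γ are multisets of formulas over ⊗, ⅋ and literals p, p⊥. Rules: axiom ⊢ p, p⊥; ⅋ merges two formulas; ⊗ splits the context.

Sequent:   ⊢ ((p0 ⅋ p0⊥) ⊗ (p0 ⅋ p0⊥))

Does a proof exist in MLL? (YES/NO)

Derivation trace:
[⊗]  ⊢ ((p0 ⅋ p0⊥) ⊗ (p0 ⅋ p0⊥))
  [⅋]  ⊢ (p0 ⅋ p0⊥)
    [Ax]  ⊢ p0, p0⊥
  [⅋]  ⊢ (p0 ⅋ p0⊥)
    [Ax]  ⊢ p0, p0⊥

Result: YES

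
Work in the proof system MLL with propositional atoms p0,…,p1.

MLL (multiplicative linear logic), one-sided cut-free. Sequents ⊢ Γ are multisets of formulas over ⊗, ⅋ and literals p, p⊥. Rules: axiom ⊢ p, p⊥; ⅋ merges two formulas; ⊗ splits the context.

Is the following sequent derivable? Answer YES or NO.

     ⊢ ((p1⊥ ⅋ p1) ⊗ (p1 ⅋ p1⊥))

Derivation (root first):
[⊗]  ⊢ ((p1⊥ ⅋ p1) ⊗ (p1 ⅋ p1⊥))
  [⅋]  ⊢ (p1⊥ ⅋ p1)
    [Ax]  ⊢ p1, p1⊥
  [⅋]  ⊢ (p1 ⅋ p1⊥)
    [Ax]  ⊢ p1, p1⊥

Result: YES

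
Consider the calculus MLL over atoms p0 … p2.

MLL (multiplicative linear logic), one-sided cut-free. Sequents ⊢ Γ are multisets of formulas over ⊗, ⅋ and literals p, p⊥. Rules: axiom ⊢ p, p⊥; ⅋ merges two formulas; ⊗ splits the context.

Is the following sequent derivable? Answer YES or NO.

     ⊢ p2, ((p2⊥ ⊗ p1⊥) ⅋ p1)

Proof tree:
[⅋]  ⊢ p2, ((p2⊥ ⊗ p1⊥) ⅋ p1)
  [⊗]  ⊢ p2, p1, (p2⊥ ⊗ p1⊥)
    [Ax]  ⊢ p2, p2⊥
    [Ax]  ⊢ p1, p1⊥

Result: YES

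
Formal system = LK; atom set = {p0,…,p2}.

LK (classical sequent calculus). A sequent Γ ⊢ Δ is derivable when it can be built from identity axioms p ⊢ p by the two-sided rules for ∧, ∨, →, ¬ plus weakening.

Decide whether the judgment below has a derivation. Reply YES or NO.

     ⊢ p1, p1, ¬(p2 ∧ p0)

Truth-table refutation:
  v=000: Γ:[] Δ:[p1=F, p1=F, ¬(p2 ∧ p0)=T] refutes=False
  v=001: Γ:[] Δ:[p1=F, p1=F, ¬(p2 ∧ p0)=T] refutes=False
  v=010: Γ:[] Δ:[p1=T, p1=T, ¬(p2 ∧ p0)=T] refutes=False
  v=011: Γ:[] Δ:[p1=T, p1=T, ¬(p2 ∧ p0)=T] refutes=False
  v=100: Γ:[] Δ:[p1=F, p1=F, ¬(p2 ∧ p0)=T] refutes=False
  v=101: Γ:[] Δ:[p1=F, p1=F, ¬(p2 ∧ p0)=F] refutes=True  ← countermodel

Result: NO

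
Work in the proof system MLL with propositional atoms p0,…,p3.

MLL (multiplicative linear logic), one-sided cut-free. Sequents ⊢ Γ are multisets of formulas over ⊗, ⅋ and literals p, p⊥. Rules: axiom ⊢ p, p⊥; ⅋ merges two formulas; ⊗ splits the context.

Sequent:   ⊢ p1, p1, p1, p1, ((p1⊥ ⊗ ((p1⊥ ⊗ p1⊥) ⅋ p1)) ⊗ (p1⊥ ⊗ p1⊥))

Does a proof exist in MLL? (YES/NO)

Derivation trace:
[⊗]  ⊢ p1, p1, p1, p1, ((p1⊥ ⊗ ((p1⊥ ⊗ p1⊥) ⅋ p1)) ⊗ (p1⊥ ⊗ p1⊥))
  [⊗]  ⊢ p1, p1, (p1⊥ ⊗ ((p1⊥ ⊗ p1⊥) ⅋ p1))
    [Ax]  ⊢ p1, p1⊥
    [⅋]  ⊢ p1, ((p1⊥ ⊗ p1⊥) ⅋ p1)
      [⊗]  ⊢ p1, p1, (p1⊥ ⊗ p1⊥)
        [Ax]  ⊢ p1, p1⊥
        [Ax]  ⊢ p1, p1⊥
  [⊗]  ⊢ p1, p1, (p1⊥ ⊗ p1⊥)
    [Ax]  ⊢ p1, p1⊥
    [Ax]  ⊢ p1, p1⊥

Result: YES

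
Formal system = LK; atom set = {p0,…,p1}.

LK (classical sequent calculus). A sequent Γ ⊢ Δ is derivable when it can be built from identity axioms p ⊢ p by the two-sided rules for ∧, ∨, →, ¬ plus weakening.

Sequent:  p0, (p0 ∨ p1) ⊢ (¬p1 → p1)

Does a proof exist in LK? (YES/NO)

Enumerate valuations to refute Γ ⊢ Δ:
  v=00: Γ:[p0=F, (p0 ∨ p1)=F] Δ:[(¬p1 → p1)=F] refutes=False
  v=01: Γ:[p0=F, (p0 ∨ p1)=T] Δ:[(¬p1 → p1)=T] refutes=False
  v=10: Γ:[p0=T, (p0 ∨ p1)=T] Δ:[(¬p1 → p1)=F] refutes=True  ← countermodel

Result: NO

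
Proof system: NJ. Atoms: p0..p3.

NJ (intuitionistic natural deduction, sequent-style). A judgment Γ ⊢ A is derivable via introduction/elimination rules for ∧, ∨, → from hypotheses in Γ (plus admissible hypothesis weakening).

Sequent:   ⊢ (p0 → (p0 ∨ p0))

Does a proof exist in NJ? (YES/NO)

Proof tree:
[→I]  ⊢ (p0 → (p0 ∨ p0))
  [∨I₂] p0 ⊢ (p0 ∨ p0)
    [Ax] p0 ⊢ p0

Result: YES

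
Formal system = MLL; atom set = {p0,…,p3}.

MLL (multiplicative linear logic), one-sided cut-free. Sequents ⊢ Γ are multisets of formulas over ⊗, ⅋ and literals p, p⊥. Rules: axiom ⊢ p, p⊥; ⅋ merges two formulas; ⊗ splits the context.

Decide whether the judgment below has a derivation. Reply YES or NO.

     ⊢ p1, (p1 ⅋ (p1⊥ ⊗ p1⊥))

Proof tree:
[⅋]  ⊢ p1, (p1 ⅋ (p1⊥ ⊗ p1⊥))
  [⊗]  ⊢ p1, p1, (p1⊥ ⊗ p1⊥)
    [Ax]  ⊢ p1, p1⊥
    [Ax]  ⊢ p1, p1⊥

Result: YES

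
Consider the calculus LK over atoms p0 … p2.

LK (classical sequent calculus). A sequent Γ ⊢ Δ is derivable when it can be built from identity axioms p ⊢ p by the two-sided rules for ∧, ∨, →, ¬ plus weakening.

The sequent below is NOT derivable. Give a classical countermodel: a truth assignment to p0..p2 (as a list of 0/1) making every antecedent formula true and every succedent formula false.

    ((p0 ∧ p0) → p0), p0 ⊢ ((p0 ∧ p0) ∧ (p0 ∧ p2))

Enumerate valuations to refute Γ ⊢ Δ:
  v=000: Γ:[((p0 ∧ p0) → p0)=T, p0=F] Δ:[((p0 ∧ p0) ∧ (p0 ∧ p2))=F] refutes=False
  v=001: Γ:[((p0 ∧ p0) → p0)=T, p0=F] Δ:[((p0 ∧ p0) ∧ (p0 ∧ p2))=F] refutes=False
  v=010: Γ:[((p0 ∧ p0) → p0)=T, p0=F] Δ:[((p0 ∧ p0) ∧ (p0 ∧ p2))=F] refutes=False
  v=011: Γ:[((p0 ∧ p0) → p0)=T, p0=F] Δ:[((p0 ∧ p0) ∧ (p0 ∧ p2))=F] refutes=False
  v=100: Γ:[((p0 ∧ p0) → p0)=T, p0=T] Δ:[((p0 ∧ p0) ∧ (p0 ∧ p2))=F] refutes=True  ← countermodel

Result: [1, 0, 0]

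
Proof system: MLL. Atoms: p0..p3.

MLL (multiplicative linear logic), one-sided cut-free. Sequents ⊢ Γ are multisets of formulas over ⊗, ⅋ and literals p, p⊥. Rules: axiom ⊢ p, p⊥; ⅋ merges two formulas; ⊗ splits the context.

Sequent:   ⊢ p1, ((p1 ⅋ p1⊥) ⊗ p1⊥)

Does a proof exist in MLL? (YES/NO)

Proof tree:
[⊗]  ⊢ p1, ((p1 ⅋ p1⊥) ⊗ p1⊥)
  [⅋]  ⊢ (p1 ⅋ p1⊥)
    [Ax]  ⊢ p1, p1⊥
  [Ax]  ⊢ p1, p1⊥

Result: YES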